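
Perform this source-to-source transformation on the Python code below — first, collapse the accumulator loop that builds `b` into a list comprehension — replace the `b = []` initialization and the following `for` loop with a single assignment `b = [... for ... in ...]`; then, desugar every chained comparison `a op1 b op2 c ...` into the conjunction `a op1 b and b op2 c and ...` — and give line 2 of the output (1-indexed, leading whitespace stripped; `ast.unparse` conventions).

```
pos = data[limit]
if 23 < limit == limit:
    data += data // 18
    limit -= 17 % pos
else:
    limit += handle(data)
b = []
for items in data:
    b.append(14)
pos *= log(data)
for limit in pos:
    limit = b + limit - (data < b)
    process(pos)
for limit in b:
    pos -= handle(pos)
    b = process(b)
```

Transformed code:
pos = data[limit]
if 23 < limit and limit == limit:
    data += data // 18
    limit -= 17 % pos
else:
    limit += handle(data)
b = [14 for items in data]
pos *= log(data)
for limit in pos:
    limit = b + limit - (data < b)
    process(pos)
for limit in b:
    pos -= handle(pos)
    b = process(b)

if 23 < limit and limit == limit:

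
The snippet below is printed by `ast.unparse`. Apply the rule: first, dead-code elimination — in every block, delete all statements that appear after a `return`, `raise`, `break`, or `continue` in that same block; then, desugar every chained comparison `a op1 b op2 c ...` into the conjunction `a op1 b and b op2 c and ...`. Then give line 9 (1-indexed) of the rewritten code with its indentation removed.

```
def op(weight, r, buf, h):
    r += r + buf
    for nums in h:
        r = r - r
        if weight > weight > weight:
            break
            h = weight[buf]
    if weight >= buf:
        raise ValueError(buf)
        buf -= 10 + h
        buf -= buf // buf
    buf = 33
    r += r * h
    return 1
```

Transformed code:
def op(weight, r, buf, h):
    r += r + buf
    for nums in h:
        r = r - r
        if weight > weight and weight > weight:
            break
    if weight >= buf:
        raise ValueError(buf)
    buf = 33
    r += r * h
    return 1

buf = 33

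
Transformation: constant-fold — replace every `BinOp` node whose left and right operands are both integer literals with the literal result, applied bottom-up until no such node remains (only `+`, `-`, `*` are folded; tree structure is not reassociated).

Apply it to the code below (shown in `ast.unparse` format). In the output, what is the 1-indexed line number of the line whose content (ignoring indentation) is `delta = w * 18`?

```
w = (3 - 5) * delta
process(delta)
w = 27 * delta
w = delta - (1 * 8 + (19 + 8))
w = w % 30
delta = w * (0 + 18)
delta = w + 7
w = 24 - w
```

6

Transformed code:
w = -2 * delta
process(delta)
w = 27 * delta
w = delta - 35
w = w % 30
delta = w * 18
delta = w + 7
w = 24 - w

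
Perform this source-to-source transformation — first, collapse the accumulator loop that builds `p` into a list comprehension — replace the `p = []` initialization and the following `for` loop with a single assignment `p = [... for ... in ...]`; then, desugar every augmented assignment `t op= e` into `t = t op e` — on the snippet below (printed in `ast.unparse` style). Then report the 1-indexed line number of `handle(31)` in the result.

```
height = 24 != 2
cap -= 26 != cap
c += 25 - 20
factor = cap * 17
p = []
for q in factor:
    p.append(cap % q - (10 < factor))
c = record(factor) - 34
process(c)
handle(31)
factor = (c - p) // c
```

8

Transformed code:
height = 24 != 2
cap = cap - (26 != cap)
c = c + (25 - 20)
factor = cap * 17
p = [cap % q - (10 < factor) for q in factor]
c = record(factor) - 34
process(c)
handle(31)
factor = (c - p) // c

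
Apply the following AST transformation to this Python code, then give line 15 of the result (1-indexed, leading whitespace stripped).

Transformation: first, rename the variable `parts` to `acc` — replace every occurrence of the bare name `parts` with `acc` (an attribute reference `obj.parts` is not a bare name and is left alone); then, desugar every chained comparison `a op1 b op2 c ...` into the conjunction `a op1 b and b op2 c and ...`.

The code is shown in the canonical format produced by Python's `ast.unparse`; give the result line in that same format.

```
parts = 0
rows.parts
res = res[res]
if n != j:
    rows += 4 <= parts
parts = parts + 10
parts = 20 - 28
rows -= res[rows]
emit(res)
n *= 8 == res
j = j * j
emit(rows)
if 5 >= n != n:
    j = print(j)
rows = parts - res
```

Transformed code:
acc = 0
rows.parts
res = res[res]
if n != j:
    rows += 4 <= acc
acc = acc + 10
acc = 20 - 28
rows -= res[rows]
emit(res)
n *= 8 == res
j = j * j
emit(rows)
if 5 >= n and n != n:
    j = print(j)
rows = acc - res

rows = acc - res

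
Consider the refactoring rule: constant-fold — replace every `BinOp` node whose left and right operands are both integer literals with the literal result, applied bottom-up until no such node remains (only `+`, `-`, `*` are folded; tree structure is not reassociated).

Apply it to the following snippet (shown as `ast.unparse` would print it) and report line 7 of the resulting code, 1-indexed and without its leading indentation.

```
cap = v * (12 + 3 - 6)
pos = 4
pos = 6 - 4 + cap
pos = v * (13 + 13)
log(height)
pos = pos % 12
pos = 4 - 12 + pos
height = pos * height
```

pos = -8 + pos

Transformed code:
cap = v * 9
pos = 4
pos = 2 + cap
pos = v * 26
log(height)
pos = pos % 12
pos = -8 + pos
height = pos * height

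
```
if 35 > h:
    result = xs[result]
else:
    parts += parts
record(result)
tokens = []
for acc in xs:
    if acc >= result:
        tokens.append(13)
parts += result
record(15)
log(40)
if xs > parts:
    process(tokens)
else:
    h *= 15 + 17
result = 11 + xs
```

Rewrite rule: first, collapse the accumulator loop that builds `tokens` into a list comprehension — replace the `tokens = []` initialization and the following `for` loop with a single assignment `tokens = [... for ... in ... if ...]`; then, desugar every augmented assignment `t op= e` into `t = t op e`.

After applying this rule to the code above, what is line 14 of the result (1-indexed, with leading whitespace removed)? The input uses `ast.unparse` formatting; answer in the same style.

Transformed code:
if 35 > h:
    result = xs[result]
else:
    parts = parts + parts
record(result)
tokens = [13 for acc in xs if acc >= result]
parts = parts + result
record(15)
log(40)
if xs > parts:
    process(tokens)
else:
    h = h * (15 + 17)
result = 11 + xs

result = 11 + xs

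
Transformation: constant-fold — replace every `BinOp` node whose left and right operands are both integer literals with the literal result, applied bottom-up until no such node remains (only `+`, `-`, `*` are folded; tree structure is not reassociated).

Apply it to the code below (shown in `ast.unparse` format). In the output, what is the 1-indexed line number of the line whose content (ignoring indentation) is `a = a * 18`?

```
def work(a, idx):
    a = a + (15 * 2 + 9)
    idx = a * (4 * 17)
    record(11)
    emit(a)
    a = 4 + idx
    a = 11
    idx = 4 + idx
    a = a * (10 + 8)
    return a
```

9

Transformed code:
def work(a, idx):
    a = a + 39
    idx = a * 68
    record(11)
    emit(a)
    a = 4 + idx
    a = 11
    idx = 4 + idx
    a = a * 18
    return a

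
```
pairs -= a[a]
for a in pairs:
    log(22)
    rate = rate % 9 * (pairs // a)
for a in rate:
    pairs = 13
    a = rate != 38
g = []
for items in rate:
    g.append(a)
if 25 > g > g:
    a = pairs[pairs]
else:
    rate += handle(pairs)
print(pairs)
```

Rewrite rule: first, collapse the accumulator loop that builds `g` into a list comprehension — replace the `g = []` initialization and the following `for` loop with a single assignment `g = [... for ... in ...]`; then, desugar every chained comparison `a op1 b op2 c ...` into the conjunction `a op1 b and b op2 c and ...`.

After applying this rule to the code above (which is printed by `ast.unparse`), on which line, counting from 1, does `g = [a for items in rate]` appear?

Transformed code:
pairs -= a[a]
for a in pairs:
    log(22)
    rate = rate % 9 * (pairs // a)
for a in rate:
    pairs = 13
    a = rate != 38
g = [a for items in rate]
if 25 > g and g > g:
    a = pairs[pairs]
else:
    rate += handle(pairs)
print(pairs)

8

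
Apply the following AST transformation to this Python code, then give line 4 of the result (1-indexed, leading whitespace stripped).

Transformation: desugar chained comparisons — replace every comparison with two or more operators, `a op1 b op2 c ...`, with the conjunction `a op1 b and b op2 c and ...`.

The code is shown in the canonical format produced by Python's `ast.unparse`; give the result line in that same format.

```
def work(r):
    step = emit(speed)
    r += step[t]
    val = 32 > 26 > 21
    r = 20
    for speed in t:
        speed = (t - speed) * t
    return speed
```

Transformed code:
def work(r):
    step = emit(speed)
    r += step[t]
    val = 32 > 26 and 26 > 21
    r = 20
    for speed in t:
        speed = (t - speed) * t
    return speed

val = 32 > 26 and 26 > 21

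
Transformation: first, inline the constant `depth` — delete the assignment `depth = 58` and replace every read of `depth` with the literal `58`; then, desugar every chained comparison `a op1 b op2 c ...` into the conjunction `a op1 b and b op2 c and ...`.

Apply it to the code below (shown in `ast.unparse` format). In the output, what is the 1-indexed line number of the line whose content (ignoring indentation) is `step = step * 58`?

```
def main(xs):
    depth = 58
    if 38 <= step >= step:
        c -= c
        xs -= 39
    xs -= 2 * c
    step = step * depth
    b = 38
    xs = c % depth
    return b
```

6

Transformed code:
def main(xs):
    if 38 <= step and step >= step:
        c -= c
        xs -= 39
    xs -= 2 * c
    step = step * 58
    b = 38
    xs = c % 58
    return b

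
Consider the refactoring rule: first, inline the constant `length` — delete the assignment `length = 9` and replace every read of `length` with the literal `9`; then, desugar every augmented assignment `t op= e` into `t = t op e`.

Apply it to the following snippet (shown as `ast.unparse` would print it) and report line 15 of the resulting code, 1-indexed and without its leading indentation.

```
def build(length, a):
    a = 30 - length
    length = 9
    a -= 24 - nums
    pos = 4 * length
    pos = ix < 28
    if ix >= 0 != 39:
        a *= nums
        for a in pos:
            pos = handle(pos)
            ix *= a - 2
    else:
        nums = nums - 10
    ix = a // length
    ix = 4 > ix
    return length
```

return 9

Transformed code:
def build(length, a):
    a = 30 - 9
    a = a - (24 - nums)
    pos = 4 * 9
    pos = ix < 28
    if ix >= 0 != 39:
        a = a * nums
        for a in pos:
            pos = handle(pos)
            ix = ix * (a - 2)
    else:
        nums = nums - 10
    ix = a // 9
    ix = 4 > ix
    return 9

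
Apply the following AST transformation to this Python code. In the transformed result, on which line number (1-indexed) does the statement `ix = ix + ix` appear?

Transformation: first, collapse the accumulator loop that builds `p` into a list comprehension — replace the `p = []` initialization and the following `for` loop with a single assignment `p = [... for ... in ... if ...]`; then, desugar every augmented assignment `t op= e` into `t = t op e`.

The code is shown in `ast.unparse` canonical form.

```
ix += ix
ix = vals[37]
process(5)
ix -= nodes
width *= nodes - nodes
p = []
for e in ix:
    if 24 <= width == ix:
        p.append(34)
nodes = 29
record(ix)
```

Transformed code:
ix = ix + ix
ix = vals[37]
process(5)
ix = ix - nodes
width = width * (nodes - nodes)
p = [34 for e in ix if 24 <= width == ix]
nodes = 29
record(ix)

1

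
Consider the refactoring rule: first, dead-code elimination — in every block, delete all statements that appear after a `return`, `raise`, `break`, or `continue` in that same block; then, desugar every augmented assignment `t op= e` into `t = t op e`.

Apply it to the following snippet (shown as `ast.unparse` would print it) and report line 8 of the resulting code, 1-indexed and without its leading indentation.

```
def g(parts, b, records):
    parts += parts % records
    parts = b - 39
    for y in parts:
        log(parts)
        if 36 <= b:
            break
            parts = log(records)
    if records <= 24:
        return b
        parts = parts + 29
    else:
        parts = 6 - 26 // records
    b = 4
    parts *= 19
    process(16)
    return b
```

if records <= 24:

Transformed code:
def g(parts, b, records):
    parts = parts + parts % records
    parts = b - 39
    for y in parts:
        log(parts)
        if 36 <= b:
            break
    if records <= 24:
        return b
    else:
        parts = 6 - 26 // records
    b = 4
    parts = parts * 19
    process(16)
    return b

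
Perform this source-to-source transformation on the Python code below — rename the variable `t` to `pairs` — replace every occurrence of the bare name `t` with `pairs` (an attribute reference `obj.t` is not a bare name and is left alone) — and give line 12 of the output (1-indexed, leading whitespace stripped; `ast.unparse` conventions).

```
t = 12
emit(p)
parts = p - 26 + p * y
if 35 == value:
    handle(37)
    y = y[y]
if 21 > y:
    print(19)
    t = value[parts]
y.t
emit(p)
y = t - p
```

y = pairs - p

Transformed code:
pairs = 12
emit(p)
parts = p - 26 + p * y
if 35 == value:
    handle(37)
    y = y[y]
if 21 > y:
    print(19)
    pairs = value[parts]
y.t
emit(p)
y = pairs - p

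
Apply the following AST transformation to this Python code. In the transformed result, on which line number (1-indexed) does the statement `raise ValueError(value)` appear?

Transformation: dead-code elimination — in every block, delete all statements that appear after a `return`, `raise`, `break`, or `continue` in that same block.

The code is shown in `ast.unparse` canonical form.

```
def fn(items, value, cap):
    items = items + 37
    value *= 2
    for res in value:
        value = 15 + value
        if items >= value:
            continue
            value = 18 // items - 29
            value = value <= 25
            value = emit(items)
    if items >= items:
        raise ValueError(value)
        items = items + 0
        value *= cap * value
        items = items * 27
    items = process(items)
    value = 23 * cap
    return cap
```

9

Transformed code:
def fn(items, value, cap):
    items = items + 37
    value *= 2
    for res in value:
        value = 15 + value
        if items >= value:
            continue
    if items >= items:
        raise ValueError(value)
    items = process(items)
    value = 23 * cap
    return cap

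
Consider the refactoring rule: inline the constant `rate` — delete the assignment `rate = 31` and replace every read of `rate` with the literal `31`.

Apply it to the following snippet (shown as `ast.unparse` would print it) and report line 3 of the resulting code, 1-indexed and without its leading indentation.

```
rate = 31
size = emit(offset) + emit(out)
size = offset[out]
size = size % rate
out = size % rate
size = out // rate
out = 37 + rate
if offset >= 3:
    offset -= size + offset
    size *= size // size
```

Transformed code:
size = emit(offset) + emit(out)
size = offset[out]
size = size % 31
out = size % 31
size = out // 31
out = 37 + 31
if offset >= 3:
    offset -= size + offset
    size *= size // size

size = size % 31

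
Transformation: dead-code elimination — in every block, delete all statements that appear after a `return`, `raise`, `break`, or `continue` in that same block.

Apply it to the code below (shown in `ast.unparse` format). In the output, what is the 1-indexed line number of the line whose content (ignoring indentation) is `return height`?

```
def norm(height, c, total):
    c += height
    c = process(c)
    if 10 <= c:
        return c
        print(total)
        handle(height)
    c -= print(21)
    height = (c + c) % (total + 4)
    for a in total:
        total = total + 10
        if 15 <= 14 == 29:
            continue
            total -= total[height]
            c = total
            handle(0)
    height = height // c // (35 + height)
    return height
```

13

Transformed code:
def norm(height, c, total):
    c += height
    c = process(c)
    if 10 <= c:
        return c
    c -= print(21)
    height = (c + c) % (total + 4)
    for a in total:
        total = total + 10
        if 15 <= 14 == 29:
            continue
    height = height // c // (35 + height)
    return height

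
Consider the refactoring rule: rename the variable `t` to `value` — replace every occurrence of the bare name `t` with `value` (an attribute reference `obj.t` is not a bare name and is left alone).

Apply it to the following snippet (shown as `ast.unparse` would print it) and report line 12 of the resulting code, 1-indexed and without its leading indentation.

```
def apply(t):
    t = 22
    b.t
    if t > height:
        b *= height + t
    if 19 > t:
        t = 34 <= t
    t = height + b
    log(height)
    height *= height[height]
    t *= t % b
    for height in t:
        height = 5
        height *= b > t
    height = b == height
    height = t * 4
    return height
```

for height in value:

Transformed code:
def apply(value):
    value = 22
    b.t
    if value > height:
        b *= height + value
    if 19 > value:
        value = 34 <= value
    value = height + b
    log(height)
    height *= height[height]
    value *= value % b
    for height in value:
        height = 5
        height *= b > value
    height = b == height
    height = value * 4
    return height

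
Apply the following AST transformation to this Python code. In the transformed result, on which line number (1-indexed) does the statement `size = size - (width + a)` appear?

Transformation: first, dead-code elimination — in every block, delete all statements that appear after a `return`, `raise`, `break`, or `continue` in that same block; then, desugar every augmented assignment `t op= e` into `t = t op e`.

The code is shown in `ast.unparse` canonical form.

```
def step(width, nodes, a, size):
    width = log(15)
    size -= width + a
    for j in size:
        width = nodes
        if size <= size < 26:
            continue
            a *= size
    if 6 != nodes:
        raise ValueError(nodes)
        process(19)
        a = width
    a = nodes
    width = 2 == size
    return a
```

3

Transformed code:
def step(width, nodes, a, size):
    width = log(15)
    size = size - (width + a)
    for j in size:
        width = nodes
        if size <= size < 26:
            continue
    if 6 != nodes:
        raise ValueError(nodes)
    a = nodes
    width = 2 == size
    return a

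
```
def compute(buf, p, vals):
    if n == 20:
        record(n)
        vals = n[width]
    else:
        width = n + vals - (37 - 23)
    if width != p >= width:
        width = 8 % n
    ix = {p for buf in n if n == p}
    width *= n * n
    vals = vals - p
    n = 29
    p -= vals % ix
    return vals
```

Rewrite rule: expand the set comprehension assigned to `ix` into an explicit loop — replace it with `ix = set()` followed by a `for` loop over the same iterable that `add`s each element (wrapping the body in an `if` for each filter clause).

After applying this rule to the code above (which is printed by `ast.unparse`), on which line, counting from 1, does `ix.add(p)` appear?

Transformed code:
def compute(buf, p, vals):
    if n == 20:
        record(n)
        vals = n[width]
    else:
        width = n + vals - (37 - 23)
    if width != p >= width:
        width = 8 % n
    ix = set()
    for buf in n:
        if n == p:
            ix.add(p)
    width *= n * n
    vals = vals - p
    n = 29
    p -= vals % ix
    return vals

12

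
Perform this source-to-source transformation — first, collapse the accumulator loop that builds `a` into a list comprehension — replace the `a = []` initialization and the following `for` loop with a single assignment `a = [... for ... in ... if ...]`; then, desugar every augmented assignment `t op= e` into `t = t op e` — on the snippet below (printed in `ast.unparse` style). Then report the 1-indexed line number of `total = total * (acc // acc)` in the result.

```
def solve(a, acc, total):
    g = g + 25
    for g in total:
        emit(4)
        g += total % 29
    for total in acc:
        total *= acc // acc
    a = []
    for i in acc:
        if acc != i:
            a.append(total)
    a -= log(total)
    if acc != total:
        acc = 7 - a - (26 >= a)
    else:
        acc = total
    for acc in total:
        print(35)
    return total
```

7

Transformed code:
def solve(a, acc, total):
    g = g + 25
    for g in total:
        emit(4)
        g = g + total % 29
    for total in acc:
        total = total * (acc // acc)
    a = [total for i in acc if acc != i]
    a = a - log(total)
    if acc != total:
        acc = 7 - a - (26 >= a)
    else:
        acc = total
    for acc in total:
        print(35)
    return total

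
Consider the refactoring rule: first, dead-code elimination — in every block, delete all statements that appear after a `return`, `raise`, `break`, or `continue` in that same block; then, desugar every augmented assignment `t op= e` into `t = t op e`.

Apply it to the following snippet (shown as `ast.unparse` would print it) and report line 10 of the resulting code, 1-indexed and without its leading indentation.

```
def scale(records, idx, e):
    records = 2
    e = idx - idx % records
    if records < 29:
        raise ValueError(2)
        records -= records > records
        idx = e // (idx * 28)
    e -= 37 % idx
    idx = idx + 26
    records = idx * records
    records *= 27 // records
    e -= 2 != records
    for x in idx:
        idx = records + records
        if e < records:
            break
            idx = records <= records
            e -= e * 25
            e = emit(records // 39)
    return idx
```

e = e - (2 != records)

Transformed code:
def scale(records, idx, e):
    records = 2
    e = idx - idx % records
    if records < 29:
        raise ValueError(2)
    e = e - 37 % idx
    idx = idx + 26
    records = idx * records
    records = records * (27 // records)
    e = e - (2 != records)
    for x in idx:
        idx = records + records
        if e < records:
            break
    return idx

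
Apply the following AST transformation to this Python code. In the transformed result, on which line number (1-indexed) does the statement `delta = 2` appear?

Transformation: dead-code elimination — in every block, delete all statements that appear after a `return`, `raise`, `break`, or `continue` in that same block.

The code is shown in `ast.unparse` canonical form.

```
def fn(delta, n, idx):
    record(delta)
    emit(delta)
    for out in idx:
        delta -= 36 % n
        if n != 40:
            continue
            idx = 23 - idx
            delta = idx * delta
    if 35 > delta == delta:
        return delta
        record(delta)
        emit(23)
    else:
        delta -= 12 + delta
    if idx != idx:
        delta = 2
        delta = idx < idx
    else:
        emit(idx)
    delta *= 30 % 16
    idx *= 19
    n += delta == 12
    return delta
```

13

Transformed code:
def fn(delta, n, idx):
    record(delta)
    emit(delta)
    for out in idx:
        delta -= 36 % n
        if n != 40:
            continue
    if 35 > delta == delta:
        return delta
    else:
        delta -= 12 + delta
    if idx != idx:
        delta = 2
        delta = idx < idx
    else:
        emit(idx)
    delta *= 30 % 16
    idx *= 19
    n += delta == 12
    return delta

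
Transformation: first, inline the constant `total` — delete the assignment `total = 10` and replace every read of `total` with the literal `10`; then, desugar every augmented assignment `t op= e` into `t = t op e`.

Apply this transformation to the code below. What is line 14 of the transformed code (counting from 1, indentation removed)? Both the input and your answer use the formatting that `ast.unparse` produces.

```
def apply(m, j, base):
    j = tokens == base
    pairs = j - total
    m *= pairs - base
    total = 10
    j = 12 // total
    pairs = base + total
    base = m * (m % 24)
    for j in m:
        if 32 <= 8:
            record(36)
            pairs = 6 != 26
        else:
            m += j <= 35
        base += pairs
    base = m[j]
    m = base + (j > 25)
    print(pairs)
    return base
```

Transformed code:
def apply(m, j, base):
    j = tokens == base
    pairs = j - 10
    m = m * (pairs - base)
    j = 12 // 10
    pairs = base + 10
    base = m * (m % 24)
    for j in m:
        if 32 <= 8:
            record(36)
            pairs = 6 != 26
        else:
            m = m + (j <= 35)
        base = base + pairs
    base = m[j]
    m = base + (j > 25)
    print(pairs)
    return base

base = base + pairs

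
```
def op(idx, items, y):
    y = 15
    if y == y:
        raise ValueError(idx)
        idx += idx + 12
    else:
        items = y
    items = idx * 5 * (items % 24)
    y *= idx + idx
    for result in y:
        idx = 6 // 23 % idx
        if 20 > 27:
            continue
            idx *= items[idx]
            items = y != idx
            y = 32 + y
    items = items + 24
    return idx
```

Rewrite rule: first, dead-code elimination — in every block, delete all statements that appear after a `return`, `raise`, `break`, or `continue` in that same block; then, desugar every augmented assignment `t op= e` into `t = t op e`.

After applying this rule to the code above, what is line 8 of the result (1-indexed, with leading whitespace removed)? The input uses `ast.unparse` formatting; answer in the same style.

y = y * (idx + idx)

Transformed code:
def op(idx, items, y):
    y = 15
    if y == y:
        raise ValueError(idx)
    else:
        items = y
    items = idx * 5 * (items % 24)
    y = y * (idx + idx)
    for result in y:
        idx = 6 // 23 % idx
        if 20 > 27:
            continue
    items = items + 24
    return idx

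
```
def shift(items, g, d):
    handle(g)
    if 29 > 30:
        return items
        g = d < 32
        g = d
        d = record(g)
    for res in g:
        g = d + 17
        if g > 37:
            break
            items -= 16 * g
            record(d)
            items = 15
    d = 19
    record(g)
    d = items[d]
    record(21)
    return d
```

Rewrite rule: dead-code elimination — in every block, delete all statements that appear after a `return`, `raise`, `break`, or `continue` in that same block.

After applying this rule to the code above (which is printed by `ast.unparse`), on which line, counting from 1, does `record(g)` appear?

10

Transformed code:
def shift(items, g, d):
    handle(g)
    if 29 > 30:
        return items
    for res in g:
        g = d + 17
        if g > 37:
            break
    d = 19
    record(g)
    d = items[d]
    record(21)
    return d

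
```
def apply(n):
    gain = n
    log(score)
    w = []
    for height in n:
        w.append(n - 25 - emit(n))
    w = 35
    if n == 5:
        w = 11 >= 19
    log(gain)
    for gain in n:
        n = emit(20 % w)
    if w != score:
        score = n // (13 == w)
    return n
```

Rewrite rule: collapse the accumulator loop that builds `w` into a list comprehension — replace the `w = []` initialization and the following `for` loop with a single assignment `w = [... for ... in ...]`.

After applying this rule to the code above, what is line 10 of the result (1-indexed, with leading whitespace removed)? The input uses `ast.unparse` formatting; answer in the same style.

n = emit(20 % w)

Transformed code:
def apply(n):
    gain = n
    log(score)
    w = [n - 25 - emit(n) for height in n]
    w = 35
    if n == 5:
        w = 11 >= 19
    log(gain)
    for gain in n:
        n = emit(20 % w)
    if w != score:
        score = n // (13 == w)
    return n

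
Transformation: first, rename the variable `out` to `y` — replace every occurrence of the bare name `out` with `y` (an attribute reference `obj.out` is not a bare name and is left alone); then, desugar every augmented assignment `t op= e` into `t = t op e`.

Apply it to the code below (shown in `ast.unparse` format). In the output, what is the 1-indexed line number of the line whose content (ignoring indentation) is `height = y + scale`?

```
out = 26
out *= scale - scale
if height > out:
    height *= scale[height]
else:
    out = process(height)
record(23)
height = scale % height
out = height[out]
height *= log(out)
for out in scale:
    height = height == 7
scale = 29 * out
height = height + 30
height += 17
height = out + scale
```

Transformed code:
y = 26
y = y * (scale - scale)
if height > y:
    height = height * scale[height]
else:
    y = process(height)
record(23)
height = scale % height
y = height[y]
height = height * log(y)
for y in scale:
    height = height == 7
scale = 29 * y
height = height + 30
height = height + 17
height = y + scale

16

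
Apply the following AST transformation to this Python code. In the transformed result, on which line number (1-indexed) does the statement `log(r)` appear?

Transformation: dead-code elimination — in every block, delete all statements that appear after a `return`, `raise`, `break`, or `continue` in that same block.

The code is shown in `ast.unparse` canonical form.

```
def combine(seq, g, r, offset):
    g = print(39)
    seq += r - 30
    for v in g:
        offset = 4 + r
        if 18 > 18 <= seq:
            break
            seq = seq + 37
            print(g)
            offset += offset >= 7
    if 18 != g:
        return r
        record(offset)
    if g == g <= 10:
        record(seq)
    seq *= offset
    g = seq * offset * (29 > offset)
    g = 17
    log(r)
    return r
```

Transformed code:
def combine(seq, g, r, offset):
    g = print(39)
    seq += r - 30
    for v in g:
        offset = 4 + r
        if 18 > 18 <= seq:
            break
    if 18 != g:
        return r
    if g == g <= 10:
        record(seq)
    seq *= offset
    g = seq * offset * (29 > offset)
    g = 17
    log(r)
    return r

15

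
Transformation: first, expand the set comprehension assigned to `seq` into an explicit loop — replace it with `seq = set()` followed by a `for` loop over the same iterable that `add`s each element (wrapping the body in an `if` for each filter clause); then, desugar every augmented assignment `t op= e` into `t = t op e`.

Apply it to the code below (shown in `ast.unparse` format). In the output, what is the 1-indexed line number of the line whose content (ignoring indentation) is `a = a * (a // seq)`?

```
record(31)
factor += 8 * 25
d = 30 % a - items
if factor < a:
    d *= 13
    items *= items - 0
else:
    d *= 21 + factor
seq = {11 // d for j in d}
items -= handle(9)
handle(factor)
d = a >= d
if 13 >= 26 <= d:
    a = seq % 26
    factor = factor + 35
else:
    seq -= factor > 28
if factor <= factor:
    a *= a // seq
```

Transformed code:
record(31)
factor = factor + 8 * 25
d = 30 % a - items
if factor < a:
    d = d * 13
    items = items * (items - 0)
else:
    d = d * (21 + factor)
seq = set()
for j in d:
    seq.add(11 // d)
items = items - handle(9)
handle(factor)
d = a >= d
if 13 >= 26 <= d:
    a = seq % 26
    factor = factor + 35
else:
    seq = seq - (factor > 28)
if factor <= factor:
    a = a * (a // seq)

21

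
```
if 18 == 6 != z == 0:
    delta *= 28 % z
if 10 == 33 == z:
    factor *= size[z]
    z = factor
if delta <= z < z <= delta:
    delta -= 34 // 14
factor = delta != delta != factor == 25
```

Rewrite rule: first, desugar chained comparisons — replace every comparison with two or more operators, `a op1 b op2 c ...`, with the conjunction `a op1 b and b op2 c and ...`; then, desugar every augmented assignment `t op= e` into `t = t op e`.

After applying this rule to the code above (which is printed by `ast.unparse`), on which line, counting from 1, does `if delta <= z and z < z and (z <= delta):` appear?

Transformed code:
if 18 == 6 and 6 != z and (z == 0):
    delta = delta * (28 % z)
if 10 == 33 and 33 == z:
    factor = factor * size[z]
    z = factor
if delta <= z and z < z and (z <= delta):
    delta = delta - 34 // 14
factor = delta != delta and delta != factor and (factor == 25)

6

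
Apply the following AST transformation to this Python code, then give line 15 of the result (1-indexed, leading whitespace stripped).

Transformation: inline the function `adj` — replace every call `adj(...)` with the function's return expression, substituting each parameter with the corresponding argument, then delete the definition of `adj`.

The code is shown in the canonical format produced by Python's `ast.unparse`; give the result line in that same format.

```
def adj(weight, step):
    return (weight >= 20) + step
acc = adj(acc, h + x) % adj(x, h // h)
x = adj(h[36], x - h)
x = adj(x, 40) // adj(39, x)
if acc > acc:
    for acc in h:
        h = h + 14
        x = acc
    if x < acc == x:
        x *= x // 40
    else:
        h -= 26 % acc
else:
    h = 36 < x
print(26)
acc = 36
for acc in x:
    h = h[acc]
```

acc = 36

Transformed code:
acc = ((acc >= 20) + (h + x)) % ((x >= 20) + h // h)
x = (h[36] >= 20) + (x - h)
x = ((x >= 20) + 40) // ((39 >= 20) + x)
if acc > acc:
    for acc in h:
        h = h + 14
        x = acc
    if x < acc == x:
        x *= x // 40
    else:
        h -= 26 % acc
else:
    h = 36 < x
print(26)
acc = 36
for acc in x:
    h = h[acc]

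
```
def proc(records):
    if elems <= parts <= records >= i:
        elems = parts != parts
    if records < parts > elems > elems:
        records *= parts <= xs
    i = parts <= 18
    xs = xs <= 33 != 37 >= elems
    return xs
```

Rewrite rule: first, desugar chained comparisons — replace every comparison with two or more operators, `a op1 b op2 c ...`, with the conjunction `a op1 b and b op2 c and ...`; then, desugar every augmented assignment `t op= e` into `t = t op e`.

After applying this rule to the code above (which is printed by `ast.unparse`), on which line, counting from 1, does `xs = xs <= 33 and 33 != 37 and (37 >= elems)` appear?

7

Transformed code:
def proc(records):
    if elems <= parts and parts <= records and (records >= i):
        elems = parts != parts
    if records < parts and parts > elems and (elems > elems):
        records = records * (parts <= xs)
    i = parts <= 18
    xs = xs <= 33 and 33 != 37 and (37 >= elems)
    return xs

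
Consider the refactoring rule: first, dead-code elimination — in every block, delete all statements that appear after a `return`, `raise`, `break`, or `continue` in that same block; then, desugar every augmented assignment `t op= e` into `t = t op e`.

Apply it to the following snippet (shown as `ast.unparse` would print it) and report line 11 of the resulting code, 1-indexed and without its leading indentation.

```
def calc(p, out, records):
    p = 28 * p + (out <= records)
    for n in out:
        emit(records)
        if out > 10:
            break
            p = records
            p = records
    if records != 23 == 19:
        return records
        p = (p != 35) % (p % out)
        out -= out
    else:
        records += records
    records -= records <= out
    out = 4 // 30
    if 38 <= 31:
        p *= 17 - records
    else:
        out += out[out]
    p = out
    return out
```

records = records - (records <= out)

Transformed code:
def calc(p, out, records):
    p = 28 * p + (out <= records)
    for n in out:
        emit(records)
        if out > 10:
            break
    if records != 23 == 19:
        return records
    else:
        records = records + records
    records = records - (records <= out)
    out = 4 // 30
    if 38 <= 31:
        p = p * (17 - records)
    else:
        out = out + out[out]
    p = out
    return out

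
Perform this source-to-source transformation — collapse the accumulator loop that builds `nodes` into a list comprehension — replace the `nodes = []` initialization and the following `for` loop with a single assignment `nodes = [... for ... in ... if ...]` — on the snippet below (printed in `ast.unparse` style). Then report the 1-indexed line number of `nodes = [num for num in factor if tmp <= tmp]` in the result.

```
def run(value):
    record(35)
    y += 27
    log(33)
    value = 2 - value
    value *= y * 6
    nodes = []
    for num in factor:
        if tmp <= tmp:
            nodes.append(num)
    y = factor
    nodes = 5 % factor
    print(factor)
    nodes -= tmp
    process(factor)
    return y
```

Transformed code:
def run(value):
    record(35)
    y += 27
    log(33)
    value = 2 - value
    value *= y * 6
    nodes = [num for num in factor if tmp <= tmp]
    y = factor
    nodes = 5 % factor
    print(factor)
    nodes -= tmp
    process(factor)
    return y

7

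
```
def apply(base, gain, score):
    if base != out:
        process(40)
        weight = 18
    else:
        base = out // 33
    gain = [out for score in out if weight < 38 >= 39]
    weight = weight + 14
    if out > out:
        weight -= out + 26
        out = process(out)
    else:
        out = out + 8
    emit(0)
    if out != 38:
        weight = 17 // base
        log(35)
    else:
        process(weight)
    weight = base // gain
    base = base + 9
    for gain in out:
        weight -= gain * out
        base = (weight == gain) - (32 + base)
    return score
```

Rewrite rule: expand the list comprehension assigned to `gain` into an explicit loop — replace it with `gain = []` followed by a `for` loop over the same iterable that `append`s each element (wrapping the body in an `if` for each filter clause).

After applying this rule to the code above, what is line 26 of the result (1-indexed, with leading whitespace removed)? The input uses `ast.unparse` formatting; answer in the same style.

Transformed code:
def apply(base, gain, score):
    if base != out:
        process(40)
        weight = 18
    else:
        base = out // 33
    gain = []
    for score in out:
        if weight < 38 >= 39:
            gain.append(out)
    weight = weight + 14
    if out > out:
        weight -= out + 26
        out = process(out)
    else:
        out = out + 8
    emit(0)
    if out != 38:
        weight = 17 // base
        log(35)
    else:
        process(weight)
    weight = base // gain
    base = base + 9
    for gain in out:
        weight -= gain * out
        base = (weight == gain) - (32 + base)
    return score

weight -= gain * out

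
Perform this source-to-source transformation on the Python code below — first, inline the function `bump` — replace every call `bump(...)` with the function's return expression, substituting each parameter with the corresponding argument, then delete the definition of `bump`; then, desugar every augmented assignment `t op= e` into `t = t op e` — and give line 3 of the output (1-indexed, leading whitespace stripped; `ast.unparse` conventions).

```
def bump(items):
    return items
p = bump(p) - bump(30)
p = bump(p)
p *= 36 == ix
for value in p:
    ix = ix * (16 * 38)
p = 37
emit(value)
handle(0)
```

p = p * (36 == ix)

Transformed code:
p = p - 30
p = p
p = p * (36 == ix)
for value in p:
    ix = ix * (16 * 38)
p = 37
emit(value)
handle(0)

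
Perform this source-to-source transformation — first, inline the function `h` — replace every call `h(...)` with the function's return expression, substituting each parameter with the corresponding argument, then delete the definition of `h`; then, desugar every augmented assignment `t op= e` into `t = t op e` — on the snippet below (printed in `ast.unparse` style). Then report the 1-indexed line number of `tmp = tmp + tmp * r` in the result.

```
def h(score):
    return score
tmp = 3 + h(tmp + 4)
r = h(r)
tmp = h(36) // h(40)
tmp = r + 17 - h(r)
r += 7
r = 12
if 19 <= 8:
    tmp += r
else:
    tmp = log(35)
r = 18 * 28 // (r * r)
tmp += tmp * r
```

Transformed code:
tmp = 3 + (tmp + 4)
r = r
tmp = 36 // 40
tmp = r + 17 - r
r = r + 7
r = 12
if 19 <= 8:
    tmp = tmp + r
else:
    tmp = log(35)
r = 18 * 28 // (r * r)
tmp = tmp + tmp * r

12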